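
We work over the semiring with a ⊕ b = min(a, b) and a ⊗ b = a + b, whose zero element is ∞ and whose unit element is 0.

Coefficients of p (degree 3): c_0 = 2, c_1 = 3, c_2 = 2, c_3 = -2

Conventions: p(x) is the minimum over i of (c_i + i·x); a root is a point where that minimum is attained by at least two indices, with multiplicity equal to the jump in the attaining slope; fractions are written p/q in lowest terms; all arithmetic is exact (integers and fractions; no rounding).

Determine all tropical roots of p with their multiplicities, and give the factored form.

hull edge (i=0, c=2) to (i=3, c=-2): slope -4/3, span 3
Factored form: p(x) = -2 ⊗ (x ⊕ 4/3) ⊗ (x ⊕ 4/3) ⊗ (x ⊕ 4/3)
Answer: roots = 4/3 (mult 3)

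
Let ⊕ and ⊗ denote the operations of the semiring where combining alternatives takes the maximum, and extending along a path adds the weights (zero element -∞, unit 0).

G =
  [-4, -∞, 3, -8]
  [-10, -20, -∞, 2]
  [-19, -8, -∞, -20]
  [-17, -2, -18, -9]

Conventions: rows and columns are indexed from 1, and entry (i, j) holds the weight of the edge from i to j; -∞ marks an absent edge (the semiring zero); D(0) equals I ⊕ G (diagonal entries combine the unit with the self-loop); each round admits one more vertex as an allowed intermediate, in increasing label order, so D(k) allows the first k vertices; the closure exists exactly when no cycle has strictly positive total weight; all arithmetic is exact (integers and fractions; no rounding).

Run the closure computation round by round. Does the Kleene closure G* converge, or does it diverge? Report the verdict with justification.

D(0):
  [0, -∞, 3, -8]
  [-10, 0, -∞, 2]
  [-19, -8, 0, -20]
  [-17, -2, -18, 0]
D(1):
  [0, -∞, 3, -8]
  [-10, 0, -7, 2]
  [-19, -8, 0, -20]
  [-17, -2, -14, 0]
D(2):
  [0, -∞, 3, -8]
  [-10, 0, -7, 2]
  [-18, -8, 0, -6]
  [-12, -2, -9, 0]
D(3):
  [0, -5, 3, -3]
  [-10, 0, -7, 2]
  [-18, -8, 0, -6]
  [-12, -2, -9, 0]
D(4):
  [0, -5, 3, -3]
  [-10, 0, -7, 2]
  [-18, -8, 0, -6]
  [-12, -2, -9, 0]
Key observation: every diagonal entry stays at the unit through all rounds, so no improving cycle exists.
Answer: CONVERGES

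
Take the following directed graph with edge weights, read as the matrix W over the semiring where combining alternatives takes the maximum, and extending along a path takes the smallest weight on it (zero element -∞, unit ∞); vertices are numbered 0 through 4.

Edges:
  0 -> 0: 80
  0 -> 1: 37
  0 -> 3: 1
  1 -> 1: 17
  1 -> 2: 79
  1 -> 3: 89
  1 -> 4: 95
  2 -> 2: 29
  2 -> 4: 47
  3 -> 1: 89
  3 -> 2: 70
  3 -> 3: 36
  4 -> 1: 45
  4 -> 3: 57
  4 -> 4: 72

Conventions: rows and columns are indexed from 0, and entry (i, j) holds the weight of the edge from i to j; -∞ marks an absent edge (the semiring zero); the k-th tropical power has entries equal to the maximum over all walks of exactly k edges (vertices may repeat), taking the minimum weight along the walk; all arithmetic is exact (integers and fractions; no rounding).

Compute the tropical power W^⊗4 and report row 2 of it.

W^⊗2:
  [80, 37, 37, 37, 37]
  [-∞, 89, 70, 57, 72]
  [-∞, 45, 29, 47, 47]
  [-∞, 36, 79, 89, 89]
  [-∞, 57, 57, 57, 72]
W^⊗3:
  [80, 37, 37, 37, 37]
  [-∞, 57, 79, 89, 89]
  [-∞, 47, 47, 47, 47]
  [-∞, 89, 70, 57, 72]
  [-∞, 57, 57, 57, 72]
W^⊗4:
  [80, 37, 37, 37, 37]
  [-∞, 89, 70, 57, 72]
  [-∞, 47, 47, 47, 47]
  [-∞, 57, 79, 89, 89]
  [-∞, 57, 57, 57, 72]
Answer: row 2 of W^⊗4 = [-∞, 47, 47, 47, 47]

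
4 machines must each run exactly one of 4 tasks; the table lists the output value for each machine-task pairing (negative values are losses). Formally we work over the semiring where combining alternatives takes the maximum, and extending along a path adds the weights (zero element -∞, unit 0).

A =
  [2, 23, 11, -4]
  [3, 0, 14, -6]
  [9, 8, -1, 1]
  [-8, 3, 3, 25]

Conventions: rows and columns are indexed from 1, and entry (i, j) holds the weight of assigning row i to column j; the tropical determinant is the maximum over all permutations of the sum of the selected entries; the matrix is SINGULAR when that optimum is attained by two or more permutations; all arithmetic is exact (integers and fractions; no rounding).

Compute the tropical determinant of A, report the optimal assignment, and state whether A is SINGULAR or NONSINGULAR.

σ = (1, 2, 3, 4): 2 + 0 + (-1) + 25 = 26
σ = (1, 2, 4, 3): 2 + 0 + 1 + 3 = 6
σ = (1, 3, 2, 4): 2 + 14 + 8 + 25 = 49
σ = (1, 3, 4, 2): 2 + 14 + 1 + 3 = 20
σ = (1, 4, 2, 3): 2 + (-6) + 8 + 3 = 7
σ = (1, 4, 3, 2): 2 + (-6) + (-1) + 3 = -2
σ = (2, 1, 3, 4): 23 + 3 + (-1) + 25 = 50
σ = (2, 1, 4, 3): 23 + 3 + 1 + 3 = 30
σ = (2, 3, 1, 4): 23 + 14 + 9 + 25 = 71
σ = (2, 3, 4, 1): 23 + 14 + 1 + (-8) = 30
σ = (2, 4, 1, 3): 23 + (-6) + 9 + 3 = 29
σ = (2, 4, 3, 1): 23 + (-6) + (-1) + (-8) = 8
σ = (3, 1, 2, 4): 11 + 3 + 8 + 25 = 47
σ = (3, 1, 4, 2): 11 + 3 + 1 + 3 = 18
σ = (3, 2, 1, 4): 11 + 0 + 9 + 25 = 45
σ = (3, 2, 4, 1): 11 + 0 + 1 + (-8) = 4
σ = (3, 4, 1, 2): 11 + (-6) + 9 + 3 = 17
σ = (3, 4, 2, 1): 11 + (-6) + 8 + (-8) = 5
σ = (4, 1, 2, 3): (-4) + 3 + 8 + 3 = 10
σ = (4, 1, 3, 2): (-4) + 3 + (-1) + 3 = 1
σ = (4, 2, 1, 3): (-4) + 0 + 9 + 3 = 8
σ = (4, 2, 3, 1): (-4) + 0 + (-1) + (-8) = -13
σ = (4, 3, 1, 2): (-4) + 14 + 9 + 3 = 22
σ = (4, 3, 2, 1): (-4) + 14 + 8 + (-8) = 10
Optimal value attained by: σ = (2, 3, 1, 4).
Answer: det⊕(A) = 71; verdict: NONSINGULAR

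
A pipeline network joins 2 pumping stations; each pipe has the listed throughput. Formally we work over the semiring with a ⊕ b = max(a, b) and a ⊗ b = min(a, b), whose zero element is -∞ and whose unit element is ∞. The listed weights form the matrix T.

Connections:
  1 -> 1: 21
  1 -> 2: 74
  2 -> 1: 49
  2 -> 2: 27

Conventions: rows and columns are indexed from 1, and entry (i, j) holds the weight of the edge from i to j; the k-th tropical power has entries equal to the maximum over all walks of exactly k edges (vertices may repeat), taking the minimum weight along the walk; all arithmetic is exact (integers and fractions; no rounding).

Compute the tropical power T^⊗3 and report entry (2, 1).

T^⊗2:
  [49, 27]
  [27, 49]
T^⊗3:
  [27, 49]
  [49, 27]
Key observation: the optimum is the walk 2->1->2->1, with weight 49 min 74 min 49 = 49.
Optimal value attained by: walk 2->1->2->1.
Answer: (T^⊗3)[2][1] = 49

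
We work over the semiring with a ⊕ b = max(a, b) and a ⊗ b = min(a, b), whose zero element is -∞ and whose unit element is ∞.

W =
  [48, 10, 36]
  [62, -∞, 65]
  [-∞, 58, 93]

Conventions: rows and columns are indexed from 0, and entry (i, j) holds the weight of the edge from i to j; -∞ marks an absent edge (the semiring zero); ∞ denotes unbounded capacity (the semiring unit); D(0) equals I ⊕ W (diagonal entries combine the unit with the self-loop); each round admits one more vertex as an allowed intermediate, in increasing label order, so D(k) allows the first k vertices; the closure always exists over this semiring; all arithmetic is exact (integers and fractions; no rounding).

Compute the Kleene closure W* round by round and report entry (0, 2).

D(0):
  [∞, 10, 36]
  [62, ∞, 65]
  [-∞, 58, ∞]
D(1):
  [∞, 10, 36]
  [62, ∞, 65]
  [-∞, 58, ∞]
D(2):
  [∞, 10, 36]
  [62, ∞, 65]
  [58, 58, ∞]
D(3):
  [∞, 36, 36]
  [62, ∞, 65]
  [58, 58, ∞]
Answer: W*[0][2] = 36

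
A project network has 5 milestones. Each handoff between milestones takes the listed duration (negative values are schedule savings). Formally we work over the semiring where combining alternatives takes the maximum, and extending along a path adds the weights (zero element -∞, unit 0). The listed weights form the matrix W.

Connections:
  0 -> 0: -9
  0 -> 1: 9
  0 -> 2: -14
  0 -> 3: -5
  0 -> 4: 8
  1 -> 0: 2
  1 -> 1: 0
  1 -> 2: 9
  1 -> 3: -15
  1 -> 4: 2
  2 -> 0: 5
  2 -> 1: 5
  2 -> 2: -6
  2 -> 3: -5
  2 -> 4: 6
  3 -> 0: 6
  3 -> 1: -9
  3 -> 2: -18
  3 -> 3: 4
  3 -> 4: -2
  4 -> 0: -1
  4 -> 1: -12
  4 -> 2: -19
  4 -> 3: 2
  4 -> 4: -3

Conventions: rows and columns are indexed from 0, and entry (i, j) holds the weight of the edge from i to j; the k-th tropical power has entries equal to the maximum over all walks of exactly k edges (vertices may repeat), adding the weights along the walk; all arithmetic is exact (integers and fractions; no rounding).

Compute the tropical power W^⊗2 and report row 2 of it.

W^⊗2:
  [11, 9, 18, 10, 11]
  [14, 14, 9, 4, 15]
  [7, 14, 14, 8, 13]
  [10, 15, 0, 8, 14]
  [8, 8, -3, 6, 7]
Answer: row 2 of W^⊗2 = [7, 14, 14, 8, 13]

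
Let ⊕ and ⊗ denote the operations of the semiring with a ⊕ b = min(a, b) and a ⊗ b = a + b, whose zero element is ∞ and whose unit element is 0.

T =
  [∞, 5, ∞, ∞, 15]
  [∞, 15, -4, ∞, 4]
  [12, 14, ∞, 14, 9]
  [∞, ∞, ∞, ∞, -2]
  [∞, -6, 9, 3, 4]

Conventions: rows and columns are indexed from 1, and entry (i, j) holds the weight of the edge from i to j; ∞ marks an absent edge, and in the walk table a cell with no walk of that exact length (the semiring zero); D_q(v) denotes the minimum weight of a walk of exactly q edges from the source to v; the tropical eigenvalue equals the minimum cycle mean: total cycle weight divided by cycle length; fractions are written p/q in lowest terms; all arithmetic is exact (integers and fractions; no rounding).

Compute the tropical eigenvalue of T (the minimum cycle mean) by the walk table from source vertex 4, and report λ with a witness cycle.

q=0: [∞, ∞, ∞, 0, ∞]
q=1: [∞, ∞, ∞, ∞, -2]
q=2: [∞, -8, 7, 1, 2]
q=3: [19, -4, -12, 5, -4]
q=4: [0, -10, -8, -1, -3]
q=5: [4, -9, -14, 0, -6]
Optimal cycle mean attained by: cycle 2->5->2, total 4 + (-6), length 2.
Answer: λ = -1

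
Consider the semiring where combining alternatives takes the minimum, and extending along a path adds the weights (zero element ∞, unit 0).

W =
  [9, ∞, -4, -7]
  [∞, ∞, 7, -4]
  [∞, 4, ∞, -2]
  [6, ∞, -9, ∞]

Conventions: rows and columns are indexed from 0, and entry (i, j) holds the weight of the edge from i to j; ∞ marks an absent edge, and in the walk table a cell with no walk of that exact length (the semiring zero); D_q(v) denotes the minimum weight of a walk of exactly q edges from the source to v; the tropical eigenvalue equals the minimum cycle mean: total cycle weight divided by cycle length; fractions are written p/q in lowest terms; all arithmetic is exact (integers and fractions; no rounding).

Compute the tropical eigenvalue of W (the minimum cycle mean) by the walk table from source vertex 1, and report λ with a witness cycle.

q=0: [∞, 0, ∞, ∞]
q=1: [∞, ∞, 7, -4]
q=2: [2, 11, -13, 5]
q=3: [11, -9, -4, -15]
q=4: [-9, 0, -24, -13]
Optimal cycle mean attained by: cycle 2->3->2, total (-2) + (-9), length 2.
Answer: λ = -11/2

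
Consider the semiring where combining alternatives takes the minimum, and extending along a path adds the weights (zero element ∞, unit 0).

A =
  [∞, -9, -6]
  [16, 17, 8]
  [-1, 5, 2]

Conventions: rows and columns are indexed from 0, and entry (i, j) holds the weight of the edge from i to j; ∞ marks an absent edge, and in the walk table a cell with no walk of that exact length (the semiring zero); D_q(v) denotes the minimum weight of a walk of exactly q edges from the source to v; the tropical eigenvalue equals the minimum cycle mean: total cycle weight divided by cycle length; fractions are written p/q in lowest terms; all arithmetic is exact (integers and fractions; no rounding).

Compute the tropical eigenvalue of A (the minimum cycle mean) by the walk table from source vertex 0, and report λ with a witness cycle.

q=0: [0, ∞, ∞]
q=1: [∞, -9, -6]
q=2: [-7, -1, -4]
q=3: [-5, -16, -13]
Optimal cycle mean attained by: cycle 0->2->0, total (-6) + (-1), length 2.
Answer: λ = -7/2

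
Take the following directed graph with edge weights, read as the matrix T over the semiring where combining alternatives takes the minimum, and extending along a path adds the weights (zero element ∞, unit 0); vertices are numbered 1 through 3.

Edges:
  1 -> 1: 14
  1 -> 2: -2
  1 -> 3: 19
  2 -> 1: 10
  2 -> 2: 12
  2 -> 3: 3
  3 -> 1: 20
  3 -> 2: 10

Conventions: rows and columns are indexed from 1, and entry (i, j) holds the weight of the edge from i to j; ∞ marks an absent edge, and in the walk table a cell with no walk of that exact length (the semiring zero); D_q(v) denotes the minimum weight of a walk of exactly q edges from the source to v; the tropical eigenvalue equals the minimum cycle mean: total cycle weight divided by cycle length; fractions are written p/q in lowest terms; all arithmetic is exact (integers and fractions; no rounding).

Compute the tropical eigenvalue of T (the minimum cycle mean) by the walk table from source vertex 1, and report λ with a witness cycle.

q=0: [0, ∞, ∞]
q=1: [14, -2, 19]
q=2: [8, 10, 1]
q=3: [20, 6, 13]
Optimal cycle mean attained by: cycle 1->2->1, total (-2) + 10, length 2.
Answer: λ = 4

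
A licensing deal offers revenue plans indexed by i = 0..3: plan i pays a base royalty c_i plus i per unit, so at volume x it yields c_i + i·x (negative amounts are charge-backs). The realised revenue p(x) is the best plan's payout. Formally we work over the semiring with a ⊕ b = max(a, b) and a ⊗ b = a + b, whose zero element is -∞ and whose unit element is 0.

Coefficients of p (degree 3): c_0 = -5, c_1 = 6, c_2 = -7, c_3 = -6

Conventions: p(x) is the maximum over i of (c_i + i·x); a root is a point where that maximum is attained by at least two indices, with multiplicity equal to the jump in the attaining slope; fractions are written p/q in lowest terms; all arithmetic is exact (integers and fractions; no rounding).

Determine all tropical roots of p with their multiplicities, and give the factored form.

hull edge (i=0, c=-5) to (i=1, c=6): slope 11, span 1
hull edge (i=1, c=6) to (i=3, c=-6): slope -6, span 2
Factored form: p(x) = -6 ⊗ (x ⊕ (-11)) ⊗ (x ⊕ 6) ⊗ (x ⊕ 6)
Answer: roots = -11 (mult 1), 6 (mult 2)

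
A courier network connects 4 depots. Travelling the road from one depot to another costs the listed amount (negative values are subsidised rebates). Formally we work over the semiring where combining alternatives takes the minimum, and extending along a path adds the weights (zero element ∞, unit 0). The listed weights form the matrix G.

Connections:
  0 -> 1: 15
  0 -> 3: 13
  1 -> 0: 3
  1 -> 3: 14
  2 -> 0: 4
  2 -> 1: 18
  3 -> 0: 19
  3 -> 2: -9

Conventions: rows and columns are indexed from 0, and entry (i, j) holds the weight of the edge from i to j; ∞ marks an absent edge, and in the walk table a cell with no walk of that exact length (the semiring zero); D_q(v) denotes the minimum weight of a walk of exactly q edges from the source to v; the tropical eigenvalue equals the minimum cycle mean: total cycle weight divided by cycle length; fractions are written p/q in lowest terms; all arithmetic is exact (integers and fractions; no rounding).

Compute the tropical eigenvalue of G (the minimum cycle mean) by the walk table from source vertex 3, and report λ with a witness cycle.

q=0: [∞, ∞, ∞, 0]
q=1: [19, ∞, -9, ∞]
q=2: [-5, 9, ∞, 32]
q=3: [12, 10, 23, 8]
q=4: [13, 27, -1, 24]
Optimal cycle mean attained by: cycle 0->3->2->0, total 13 + (-9) + 4, length 3.
Answer: λ = 8/3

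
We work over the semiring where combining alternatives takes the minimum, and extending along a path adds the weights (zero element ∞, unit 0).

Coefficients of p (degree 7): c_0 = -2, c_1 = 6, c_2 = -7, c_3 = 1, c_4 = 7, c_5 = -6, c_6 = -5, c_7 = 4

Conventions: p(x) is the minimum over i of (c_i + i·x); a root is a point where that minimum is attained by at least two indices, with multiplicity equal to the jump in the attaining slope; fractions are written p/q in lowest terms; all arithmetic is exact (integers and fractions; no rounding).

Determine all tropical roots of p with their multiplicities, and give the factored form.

hull edge (i=0, c=-2) to (i=2, c=-7): slope -5/2, span 2
hull edge (i=2, c=-7) to (i=5, c=-6): slope 1/3, span 3
hull edge (i=5, c=-6) to (i=6, c=-5): slope 1, span 1
hull edge (i=6, c=-5) to (i=7, c=4): slope 9, span 1
Factored form: p(x) = 4 ⊗ (x ⊕ (-9)) ⊗ (x ⊕ (-1)) ⊗ (x ⊕ (-1/3)) ⊗ (x ⊕ (-1/3)) ⊗ (x ⊕ (-1/3)) ⊗ (x ⊕ 5/2) ⊗ (x ⊕ 5/2)
Answer: roots = -9 (mult 1), -1 (mult 1), -1/3 (mult 3), 5/2 (mult 2)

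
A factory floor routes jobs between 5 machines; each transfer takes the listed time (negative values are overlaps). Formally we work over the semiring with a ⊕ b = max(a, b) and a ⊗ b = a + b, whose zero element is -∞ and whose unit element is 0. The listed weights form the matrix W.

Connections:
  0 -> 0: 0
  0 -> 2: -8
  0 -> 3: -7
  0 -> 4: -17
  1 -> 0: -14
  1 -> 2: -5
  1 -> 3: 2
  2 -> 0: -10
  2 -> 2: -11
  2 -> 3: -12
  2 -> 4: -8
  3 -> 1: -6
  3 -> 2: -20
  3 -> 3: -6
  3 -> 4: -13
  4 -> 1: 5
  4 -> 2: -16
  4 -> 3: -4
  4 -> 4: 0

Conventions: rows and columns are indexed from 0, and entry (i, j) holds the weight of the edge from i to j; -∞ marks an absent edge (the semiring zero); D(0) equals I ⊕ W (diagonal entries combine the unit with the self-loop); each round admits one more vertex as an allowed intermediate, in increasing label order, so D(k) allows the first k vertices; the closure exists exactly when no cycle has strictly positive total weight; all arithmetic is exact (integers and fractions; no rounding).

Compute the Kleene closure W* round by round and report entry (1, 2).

D(0):
  [0, -∞, -8, -7, -17]
  [-14, 0, -5, 2, -∞]
  [-10, -∞, 0, -12, -8]
  [-∞, -6, -20, 0, -13]
  [-∞, 5, -16, -4, 0]
D(1):
  [0, -∞, -8, -7, -17]
  [-14, 0, -5, 2, -31]
  [-10, -∞, 0, -12, -8]
  [-∞, -6, -20, 0, -13]
  [-∞, 5, -16, -4, 0]
D(2):
  [0, -∞, -8, -7, -17]
  [-14, 0, -5, 2, -31]
  [-10, -∞, 0, -12, -8]
  [-20, -6, -11, 0, -13]
  [-9, 5, 0, 7, 0]
D(3):
  [0, -∞, -8, -7, -16]
  [-14, 0, -5, 2, -13]
  [-10, -∞, 0, -12, -8]
  [-20, -6, -11, 0, -13]
  [-9, 5, 0, 7, 0]
D(4):
  [0, -13, -8, -7, -16]
  [-14, 0, -5, 2, -11]
  [-10, -18, 0, -12, -8]
  [-20, -6, -11, 0, -13]
  [-9, 5, 0, 7, 0]
D(5):
  [0, -11, -8, -7, -16]
  [-14, 0, -5, 2, -11]
  [-10, -3, 0, -1, -8]
  [-20, -6, -11, 0, -13]
  [-9, 5, 0, 7, 0]
Answer: W*[1][2] = -5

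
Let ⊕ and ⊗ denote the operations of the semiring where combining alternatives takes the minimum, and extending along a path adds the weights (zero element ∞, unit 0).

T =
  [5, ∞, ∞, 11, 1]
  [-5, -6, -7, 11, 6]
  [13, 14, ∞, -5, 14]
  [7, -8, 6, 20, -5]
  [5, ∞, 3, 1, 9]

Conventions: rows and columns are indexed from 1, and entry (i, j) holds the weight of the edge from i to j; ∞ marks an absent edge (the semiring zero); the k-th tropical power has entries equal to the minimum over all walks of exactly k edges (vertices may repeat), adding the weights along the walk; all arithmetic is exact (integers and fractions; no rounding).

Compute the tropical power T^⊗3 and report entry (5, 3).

T^⊗2:
  [6, 3, 4, 2, 6]
  [-11, -12, -13, -12, -4]
  [2, -13, 1, 15, -10]
  [-13, -14, -15, -4, -2]
  [8, -7, 7, -2, -4]
T^⊗3:
  [-2, -6, -4, -1, -3]
  [-17, -20, -19, -18, -17]
  [-18, -19, -20, -9, -7]
  [-19, -20, -21, -20, -12]
  [-12, -13, -14, -3, -7]
Key observation: the optimum is the walk 5->4->2->3, with weight 1 + (-8) + (-7) = -14.
Optimal value attained by: walk 5->4->2->3.
Answer: (T^⊗3)[5][3] = -14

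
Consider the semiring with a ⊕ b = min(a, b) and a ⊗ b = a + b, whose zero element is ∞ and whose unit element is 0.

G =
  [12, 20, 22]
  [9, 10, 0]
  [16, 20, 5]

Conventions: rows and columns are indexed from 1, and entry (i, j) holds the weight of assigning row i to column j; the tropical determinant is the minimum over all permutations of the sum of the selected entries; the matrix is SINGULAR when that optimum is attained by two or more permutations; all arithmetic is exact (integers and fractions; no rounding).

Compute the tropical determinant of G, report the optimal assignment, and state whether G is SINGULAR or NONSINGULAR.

σ = (1, 2, 3): 12 + 10 + 5 = 27
σ = (1, 3, 2): 12 + 0 + 20 = 32
σ = (2, 1, 3): 20 + 9 + 5 = 34
σ = (2, 3, 1): 20 + 0 + 16 = 36
σ = (3, 1, 2): 22 + 9 + 20 = 51
σ = (3, 2, 1): 22 + 10 + 16 = 48
Optimal value attained by: σ = (1, 2, 3).
Answer: det⊕(G) = 27; verdict: NONSINGULAR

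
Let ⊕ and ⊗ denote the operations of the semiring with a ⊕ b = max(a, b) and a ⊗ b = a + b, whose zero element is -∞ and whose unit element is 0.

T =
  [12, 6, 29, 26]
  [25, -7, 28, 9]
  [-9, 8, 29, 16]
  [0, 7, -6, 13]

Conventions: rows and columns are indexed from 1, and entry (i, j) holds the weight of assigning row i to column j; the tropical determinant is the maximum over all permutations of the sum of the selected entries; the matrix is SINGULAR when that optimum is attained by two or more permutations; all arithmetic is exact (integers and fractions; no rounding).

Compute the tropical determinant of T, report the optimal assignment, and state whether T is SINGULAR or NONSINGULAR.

σ = (1, 2, 3, 4): 12 + (-7) + 29 + 13 = 47
σ = (1, 2, 4, 3): 12 + (-7) + 16 + (-6) = 15
σ = (1, 3, 2, 4): 12 + 28 + 8 + 13 = 61
σ = (1, 3, 4, 2): 12 + 28 + 16 + 7 = 63
σ = (1, 4, 2, 3): 12 + 9 + 8 + (-6) = 23
σ = (1, 4, 3, 2): 12 + 9 + 29 + 7 = 57
σ = (2, 1, 3, 4): 6 + 25 + 29 + 13 = 73
σ = (2, 1, 4, 3): 6 + 25 + 16 + (-6) = 41
σ = (2, 3, 1, 4): 6 + 28 + (-9) + 13 = 38
σ = (2, 3, 4, 1): 6 + 28 + 16 + 0 = 50
σ = (2, 4, 1, 3): 6 + 9 + (-9) + (-6) = 0
σ = (2, 4, 3, 1): 6 + 9 + 29 + 0 = 44
σ = (3, 1, 2, 4): 29 + 25 + 8 + 13 = 75
σ = (3, 1, 4, 2): 29 + 25 + 16 + 7 = 77
σ = (3, 2, 1, 4): 29 + (-7) + (-9) + 13 = 26
σ = (3, 2, 4, 1): 29 + (-7) + 16 + 0 = 38
σ = (3, 4, 1, 2): 29 + 9 + (-9) + 7 = 36
σ = (3, 4, 2, 1): 29 + 9 + 8 + 0 = 46
σ = (4, 1, 2, 3): 26 + 25 + 8 + (-6) = 53
σ = (4, 1, 3, 2): 26 + 25 + 29 + 7 = 87
σ = (4, 2, 1, 3): 26 + (-7) + (-9) + (-6) = 4
σ = (4, 2, 3, 1): 26 + (-7) + 29 + 0 = 48
σ = (4, 3, 1, 2): 26 + 28 + (-9) + 7 = 52
σ = (4, 3, 2, 1): 26 + 28 + 8 + 0 = 62
Optimal value attained by: σ = (4, 1, 3, 2).
Answer: det⊕(T) = 87; verdict: NONSINGULAR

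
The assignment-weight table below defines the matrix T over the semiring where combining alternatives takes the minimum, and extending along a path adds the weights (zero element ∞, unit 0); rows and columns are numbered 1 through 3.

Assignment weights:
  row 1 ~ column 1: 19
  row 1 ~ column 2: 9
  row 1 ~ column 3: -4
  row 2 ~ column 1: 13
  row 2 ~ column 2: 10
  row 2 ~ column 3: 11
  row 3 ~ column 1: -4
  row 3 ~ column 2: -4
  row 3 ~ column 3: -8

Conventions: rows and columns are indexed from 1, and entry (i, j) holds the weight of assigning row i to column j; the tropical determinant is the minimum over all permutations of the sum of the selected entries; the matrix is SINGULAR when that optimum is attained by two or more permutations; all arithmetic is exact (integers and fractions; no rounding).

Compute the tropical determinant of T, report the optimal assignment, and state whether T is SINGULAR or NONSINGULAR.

σ = (1, 2, 3): 19 + 10 + (-8) = 21
σ = (1, 3, 2): 19 + 11 + (-4) = 26
σ = (2, 1, 3): 9 + 13 + (-8) = 14
σ = (2, 3, 1): 9 + 11 + (-4) = 16
σ = (3, 1, 2): (-4) + 13 + (-4) = 5
σ = (3, 2, 1): (-4) + 10 + (-4) = 2
Optimal value attained by: σ = (3, 2, 1).
Answer: det⊕(T) = 2; verdict: NONSINGULAR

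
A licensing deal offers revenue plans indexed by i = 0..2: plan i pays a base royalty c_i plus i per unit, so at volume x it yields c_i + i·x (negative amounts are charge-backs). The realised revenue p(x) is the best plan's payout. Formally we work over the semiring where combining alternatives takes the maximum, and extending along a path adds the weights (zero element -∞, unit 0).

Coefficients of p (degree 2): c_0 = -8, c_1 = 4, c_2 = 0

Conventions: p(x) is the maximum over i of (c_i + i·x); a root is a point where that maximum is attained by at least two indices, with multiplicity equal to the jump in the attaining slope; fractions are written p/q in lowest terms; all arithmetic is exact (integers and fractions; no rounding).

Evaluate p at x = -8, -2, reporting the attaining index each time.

p(-8) = max(-8+0·(-8)=-8, 4+1·(-8)=-4, 0+2·(-8)=-16) = -4 (attained by i=1)
p(-2) = max(-8+0·(-2)=-8, 4+1·(-2)=2, 0+2·(-2)=-4) = 2 (attained by i=1)
Answer: p(-8) = -4; p(-2) = 2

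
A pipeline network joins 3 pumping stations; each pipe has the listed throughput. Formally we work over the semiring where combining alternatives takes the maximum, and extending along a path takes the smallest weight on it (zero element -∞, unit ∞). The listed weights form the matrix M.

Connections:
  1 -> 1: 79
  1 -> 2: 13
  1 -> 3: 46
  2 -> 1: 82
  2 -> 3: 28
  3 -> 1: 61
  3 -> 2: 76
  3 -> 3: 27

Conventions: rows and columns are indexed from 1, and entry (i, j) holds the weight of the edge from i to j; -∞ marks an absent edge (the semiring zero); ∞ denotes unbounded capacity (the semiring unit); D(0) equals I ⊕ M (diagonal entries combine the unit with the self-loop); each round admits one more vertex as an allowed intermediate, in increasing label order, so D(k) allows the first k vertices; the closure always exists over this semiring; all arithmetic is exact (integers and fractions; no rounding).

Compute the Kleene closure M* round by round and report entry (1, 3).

D(0):
  [∞, 13, 46]
  [82, ∞, 28]
  [61, 76, ∞]
D(1):
  [∞, 13, 46]
  [82, ∞, 46]
  [61, 76, ∞]
D(2):
  [∞, 13, 46]
  [82, ∞, 46]
  [76, 76, ∞]
D(3):
  [∞, 46, 46]
  [82, ∞, 46]
  [76, 76, ∞]
Answer: M*[1][3] = 46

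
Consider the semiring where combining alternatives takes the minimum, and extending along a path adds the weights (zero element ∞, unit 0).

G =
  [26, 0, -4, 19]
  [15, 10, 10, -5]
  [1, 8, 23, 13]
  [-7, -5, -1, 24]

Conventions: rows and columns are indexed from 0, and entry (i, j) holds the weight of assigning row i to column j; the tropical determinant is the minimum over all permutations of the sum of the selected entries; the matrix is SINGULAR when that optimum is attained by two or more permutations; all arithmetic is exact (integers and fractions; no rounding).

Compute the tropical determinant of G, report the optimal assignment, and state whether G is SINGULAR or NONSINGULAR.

σ = (0, 1, 2, 3): 26 + 10 + 23 + 24 = 83
σ = (0, 1, 3, 2): 26 + 10 + 13 + (-1) = 48
σ = (0, 2, 1, 3): 26 + 10 + 8 + 24 = 68
σ = (0, 2, 3, 1): 26 + 10 + 13 + (-5) = 44
σ = (0, 3, 1, 2): 26 + (-5) + 8 + (-1) = 28
σ = (0, 3, 2, 1): 26 + (-5) + 23 + (-5) = 39
σ = (1, 0, 2, 3): 0 + 15 + 23 + 24 = 62
σ = (1, 0, 3, 2): 0 + 15 + 13 + (-1) = 27
σ = (1, 2, 0, 3): 0 + 10 + 1 + 24 = 35
σ = (1, 2, 3, 0): 0 + 10 + 13 + (-7) = 16
σ = (1, 3, 0, 2): 0 + (-5) + 1 + (-1) = -5
σ = (1, 3, 2, 0): 0 + (-5) + 23 + (-7) = 11
σ = (2, 0, 1, 3): (-4) + 15 + 8 + 24 = 43
σ = (2, 0, 3, 1): (-4) + 15 + 13 + (-5) = 19
σ = (2, 1, 0, 3): (-4) + 10 + 1 + 24 = 31
σ = (2, 1, 3, 0): (-4) + 10 + 13 + (-7) = 12
σ = (2, 3, 0, 1): (-4) + (-5) + 1 + (-5) = -13
σ = (2, 3, 1, 0): (-4) + (-5) + 8 + (-7) = -8
σ = (3, 0, 1, 2): 19 + 15 + 8 + (-1) = 41
σ = (3, 0, 2, 1): 19 + 15 + 23 + (-5) = 52
σ = (3, 1, 0, 2): 19 + 10 + 1 + (-1) = 29
σ = (3, 1, 2, 0): 19 + 10 + 23 + (-7) = 45
σ = (3, 2, 0, 1): 19 + 10 + 1 + (-5) = 25
σ = (3, 2, 1, 0): 19 + 10 + 8 + (-7) = 30
Optimal value attained by: σ = (2, 3, 0, 1).
Answer: det⊕(G) = -13; verdict: NONSINGULAR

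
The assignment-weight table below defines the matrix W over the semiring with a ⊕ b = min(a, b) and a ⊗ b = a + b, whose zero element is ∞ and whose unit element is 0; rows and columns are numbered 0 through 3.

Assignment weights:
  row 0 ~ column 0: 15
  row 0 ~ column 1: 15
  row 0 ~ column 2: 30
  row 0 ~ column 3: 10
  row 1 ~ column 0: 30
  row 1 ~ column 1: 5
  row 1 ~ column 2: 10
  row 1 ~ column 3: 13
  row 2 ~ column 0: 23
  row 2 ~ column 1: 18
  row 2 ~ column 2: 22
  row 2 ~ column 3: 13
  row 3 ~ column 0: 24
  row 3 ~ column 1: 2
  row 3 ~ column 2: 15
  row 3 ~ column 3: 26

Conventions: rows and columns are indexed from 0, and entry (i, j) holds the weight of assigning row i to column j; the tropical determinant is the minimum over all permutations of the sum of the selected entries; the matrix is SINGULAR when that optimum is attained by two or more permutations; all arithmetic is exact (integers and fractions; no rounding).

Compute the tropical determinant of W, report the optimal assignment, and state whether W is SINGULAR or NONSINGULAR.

σ = (0, 1, 2, 3): 15 + 5 + 22 + 26 = 68
σ = (0, 1, 3, 2): 15 + 5 + 13 + 15 = 48
σ = (0, 2, 1, 3): 15 + 10 + 18 + 26 = 69
σ = (0, 2, 3, 1): 15 + 10 + 13 + 2 = 40
σ = (0, 3, 1, 2): 15 + 13 + 18 + 15 = 61
σ = (0, 3, 2, 1): 15 + 13 + 22 + 2 = 52
σ = (1, 0, 2, 3): 15 + 30 + 22 + 26 = 93
σ = (1, 0, 3, 2): 15 + 30 + 13 + 15 = 73
σ = (1, 2, 0, 3): 15 + 10 + 23 + 26 = 74
σ = (1, 2, 3, 0): 15 + 10 + 13 + 24 = 62
σ = (1, 3, 0, 2): 15 + 13 + 23 + 15 = 66
σ = (1, 3, 2, 0): 15 + 13 + 22 + 24 = 74
σ = (2, 0, 1, 3): 30 + 30 + 18 + 26 = 104
σ = (2, 0, 3, 1): 30 + 30 + 13 + 2 = 75
σ = (2, 1, 0, 3): 30 + 5 + 23 + 26 = 84
σ = (2, 1, 3, 0): 30 + 5 + 13 + 24 = 72
σ = (2, 3, 0, 1): 30 + 13 + 23 + 2 = 68
σ = (2, 3, 1, 0): 30 + 13 + 18 + 24 = 85
σ = (3, 0, 1, 2): 10 + 30 + 18 + 15 = 73
σ = (3, 0, 2, 1): 10 + 30 + 22 + 2 = 64
σ = (3, 1, 0, 2): 10 + 5 + 23 + 15 = 53
σ = (3, 1, 2, 0): 10 + 5 + 22 + 24 = 61
σ = (3, 2, 0, 1): 10 + 10 + 23 + 2 = 45
σ = (3, 2, 1, 0): 10 + 10 + 18 + 24 = 62
Optimal value attained by: σ = (0, 2, 3, 1).
Answer: det⊕(W) = 40; verdict: NONSINGULAR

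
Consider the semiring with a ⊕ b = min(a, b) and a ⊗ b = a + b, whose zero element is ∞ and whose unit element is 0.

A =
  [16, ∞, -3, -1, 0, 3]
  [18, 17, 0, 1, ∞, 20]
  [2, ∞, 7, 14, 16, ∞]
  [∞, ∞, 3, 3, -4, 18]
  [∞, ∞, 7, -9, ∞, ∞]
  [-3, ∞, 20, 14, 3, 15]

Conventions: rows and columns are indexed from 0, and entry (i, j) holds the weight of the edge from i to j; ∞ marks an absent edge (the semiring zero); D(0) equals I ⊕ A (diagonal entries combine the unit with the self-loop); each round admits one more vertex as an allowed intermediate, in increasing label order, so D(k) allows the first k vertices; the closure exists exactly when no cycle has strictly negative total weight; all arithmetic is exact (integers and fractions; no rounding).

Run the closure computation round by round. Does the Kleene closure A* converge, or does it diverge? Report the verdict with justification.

D(0):
  [0, ∞, -3, -1, 0, 3]
  [18, 0, 0, 1, ∞, 20]
  [2, ∞, 0, 14, 16, ∞]
  [∞, ∞, 3, 0, -4, 18]
  [∞, ∞, 7, -9, 0, ∞]
  [-3, ∞, 20, 14, 3, 0]
Detection: at round 1, diagonal entry (2, 2) turns strictly negative.
Key observation: the cycle 2->0->2 has total weight 2 + (-3), which is strictly negative.
Answer: DIVERGES — negative cycle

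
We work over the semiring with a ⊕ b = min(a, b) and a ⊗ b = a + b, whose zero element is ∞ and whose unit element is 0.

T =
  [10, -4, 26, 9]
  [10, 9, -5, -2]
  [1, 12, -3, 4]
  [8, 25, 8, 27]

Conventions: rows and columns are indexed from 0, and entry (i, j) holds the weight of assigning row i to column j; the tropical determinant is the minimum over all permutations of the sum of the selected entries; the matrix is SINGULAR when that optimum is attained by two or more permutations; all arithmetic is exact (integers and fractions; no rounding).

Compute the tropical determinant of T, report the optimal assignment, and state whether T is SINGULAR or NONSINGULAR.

σ = (0, 1, 2, 3): 10 + 9 + (-3) + 27 = 43
σ = (0, 1, 3, 2): 10 + 9 + 4 + 8 = 31
σ = (0, 2, 1, 3): 10 + (-5) + 12 + 27 = 44
σ = (0, 2, 3, 1): 10 + (-5) + 4 + 25 = 34
σ = (0, 3, 1, 2): 10 + (-2) + 12 + 8 = 28
σ = (0, 3, 2, 1): 10 + (-2) + (-3) + 25 = 30
σ = (1, 0, 2, 3): (-4) + 10 + (-3) + 27 = 30
σ = (1, 0, 3, 2): (-4) + 10 + 4 + 8 = 18
σ = (1, 2, 0, 3): (-4) + (-5) + 1 + 27 = 19
σ = (1, 2, 3, 0): (-4) + (-5) + 4 + 8 = 3
σ = (1, 3, 0, 2): (-4) + (-2) + 1 + 8 = 3
σ = (1, 3, 2, 0): (-4) + (-2) + (-3) + 8 = -1
σ = (2, 0, 1, 3): 26 + 10 + 12 + 27 = 75
σ = (2, 0, 3, 1): 26 + 10 + 4 + 25 = 65
σ = (2, 1, 0, 3): 26 + 9 + 1 + 27 = 63
σ = (2, 1, 3, 0): 26 + 9 + 4 + 8 = 47
σ = (2, 3, 0, 1): 26 + (-2) + 1 + 25 = 50
σ = (2, 3, 1, 0): 26 + (-2) + 12 + 8 = 44
σ = (3, 0, 1, 2): 9 + 10 + 12 + 8 = 39
σ = (3, 0, 2, 1): 9 + 10 + (-3) + 25 = 41
σ = (3, 1, 0, 2): 9 + 9 + 1 + 8 = 27
σ = (3, 1, 2, 0): 9 + 9 + (-3) + 8 = 23
σ = (3, 2, 0, 1): 9 + (-5) + 1 + 25 = 30
σ = (3, 2, 1, 0): 9 + (-5) + 12 + 8 = 24
Optimal value attained by: σ = (1, 3, 2, 0).
Answer: det⊕(T) = -1; verdict: NONSINGULAR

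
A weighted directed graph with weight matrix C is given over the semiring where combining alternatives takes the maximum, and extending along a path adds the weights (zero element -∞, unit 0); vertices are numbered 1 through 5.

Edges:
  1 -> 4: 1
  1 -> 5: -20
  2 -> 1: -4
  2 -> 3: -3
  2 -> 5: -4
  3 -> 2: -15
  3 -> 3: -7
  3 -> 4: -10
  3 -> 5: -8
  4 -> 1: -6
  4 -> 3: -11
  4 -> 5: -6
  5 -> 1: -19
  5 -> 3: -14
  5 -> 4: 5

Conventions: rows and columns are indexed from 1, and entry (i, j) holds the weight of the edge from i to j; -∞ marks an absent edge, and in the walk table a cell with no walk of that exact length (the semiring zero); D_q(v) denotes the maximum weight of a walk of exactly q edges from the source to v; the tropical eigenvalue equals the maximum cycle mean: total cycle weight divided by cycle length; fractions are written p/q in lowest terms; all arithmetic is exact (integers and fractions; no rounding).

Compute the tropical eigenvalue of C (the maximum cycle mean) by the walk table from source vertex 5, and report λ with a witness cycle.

q=0: [-∞, -∞, -∞, -∞, 0]
q=1: [-19, -∞, -14, 5, -∞]
q=2: [-1, -29, -6, -18, -1]
q=3: [-20, -21, -13, 4, -14]
q=4: [-2, -28, -7, -9, -2]
q=5: [-15, -22, -14, 3, -15]
Optimal cycle mean attained by: cycle 4->5->4, total (-6) + 5, length 2.
Answer: λ = -1/2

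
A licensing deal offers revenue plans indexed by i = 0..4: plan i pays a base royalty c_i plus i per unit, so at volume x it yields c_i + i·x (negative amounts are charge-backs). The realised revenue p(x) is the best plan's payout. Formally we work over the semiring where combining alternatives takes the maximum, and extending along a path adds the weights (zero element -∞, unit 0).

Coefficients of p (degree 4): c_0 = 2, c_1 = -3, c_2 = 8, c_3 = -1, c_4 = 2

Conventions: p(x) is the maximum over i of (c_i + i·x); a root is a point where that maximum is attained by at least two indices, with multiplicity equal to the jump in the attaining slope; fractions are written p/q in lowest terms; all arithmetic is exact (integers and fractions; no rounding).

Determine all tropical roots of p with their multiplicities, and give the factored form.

hull edge (i=0, c=2) to (i=2, c=8): slope 3, span 2
hull edge (i=2, c=8) to (i=4, c=2): slope -3, span 2
Factored form: p(x) = 2 ⊗ (x ⊕ (-3)) ⊗ (x ⊕ (-3)) ⊗ (x ⊕ 3) ⊗ (x ⊕ 3)
Answer: roots = -3 (mult 2), 3 (mult 2)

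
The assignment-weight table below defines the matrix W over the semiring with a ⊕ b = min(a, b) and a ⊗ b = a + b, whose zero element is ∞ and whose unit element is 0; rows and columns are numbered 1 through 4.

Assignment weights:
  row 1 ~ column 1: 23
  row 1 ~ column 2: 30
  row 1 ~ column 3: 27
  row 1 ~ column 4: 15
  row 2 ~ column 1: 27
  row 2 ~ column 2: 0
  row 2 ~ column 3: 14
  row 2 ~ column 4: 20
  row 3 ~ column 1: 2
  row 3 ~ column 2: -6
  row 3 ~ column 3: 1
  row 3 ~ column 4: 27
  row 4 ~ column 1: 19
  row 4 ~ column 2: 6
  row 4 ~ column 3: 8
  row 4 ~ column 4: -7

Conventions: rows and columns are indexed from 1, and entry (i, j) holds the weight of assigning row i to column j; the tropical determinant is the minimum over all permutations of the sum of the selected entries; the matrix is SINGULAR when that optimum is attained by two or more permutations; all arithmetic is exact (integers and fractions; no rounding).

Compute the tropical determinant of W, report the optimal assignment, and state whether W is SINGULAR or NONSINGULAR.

σ = (1, 2, 3, 4): 23 + 0 + 1 + (-7) = 17
σ = (1, 2, 4, 3): 23 + 0 + 27 + 8 = 58
σ = (1, 3, 2, 4): 23 + 14 + (-6) + (-7) = 24
σ = (1, 3, 4, 2): 23 + 14 + 27 + 6 = 70
σ = (1, 4, 2, 3): 23 + 20 + (-6) + 8 = 45
σ = (1, 4, 3, 2): 23 + 20 + 1 + 6 = 50
σ = (2, 1, 3, 4): 30 + 27 + 1 + (-7) = 51
σ = (2, 1, 4, 3): 30 + 27 + 27 + 8 = 92
σ = (2, 3, 1, 4): 30 + 14 + 2 + (-7) = 39
σ = (2, 3, 4, 1): 30 + 14 + 27 + 19 = 90
σ = (2, 4, 1, 3): 30 + 20 + 2 + 8 = 60
σ = (2, 4, 3, 1): 30 + 20 + 1 + 19 = 70
σ = (3, 1, 2, 4): 27 + 27 + (-6) + (-7) = 41
σ = (3, 1, 4, 2): 27 + 27 + 27 + 6 = 87
σ = (3, 2, 1, 4): 27 + 0 + 2 + (-7) = 22
σ = (3, 2, 4, 1): 27 + 0 + 27 + 19 = 73
σ = (3, 4, 1, 2): 27 + 20 + 2 + 6 = 55
σ = (3, 4, 2, 1): 27 + 20 + (-6) + 19 = 60
σ = (4, 1, 2, 3): 15 + 27 + (-6) + 8 = 44
σ = (4, 1, 3, 2): 15 + 27 + 1 + 6 = 49
σ = (4, 2, 1, 3): 15 + 0 + 2 + 8 = 25
σ = (4, 2, 3, 1): 15 + 0 + 1 + 19 = 35
σ = (4, 3, 1, 2): 15 + 14 + 2 + 6 = 37
σ = (4, 3, 2, 1): 15 + 14 + (-6) + 19 = 42
Optimal value attained by: σ = (1, 2, 3, 4).
Answer: det⊕(W) = 17; verdict: NONSINGULAR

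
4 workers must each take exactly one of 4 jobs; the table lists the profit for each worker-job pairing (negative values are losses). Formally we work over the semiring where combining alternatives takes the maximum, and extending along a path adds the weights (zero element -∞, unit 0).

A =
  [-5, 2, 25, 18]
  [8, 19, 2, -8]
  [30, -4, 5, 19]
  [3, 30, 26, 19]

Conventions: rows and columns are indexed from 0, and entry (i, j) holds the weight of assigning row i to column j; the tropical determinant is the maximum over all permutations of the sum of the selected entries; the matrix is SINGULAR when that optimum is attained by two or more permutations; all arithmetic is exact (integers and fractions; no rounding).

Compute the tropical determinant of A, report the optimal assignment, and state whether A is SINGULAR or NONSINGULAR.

σ = (0, 1, 2, 3): (-5) + 19 + 5 + 19 = 38
σ = (0, 1, 3, 2): (-5) + 19 + 19 + 26 = 59
σ = (0, 2, 1, 3): (-5) + 2 + (-4) + 19 = 12
σ = (0, 2, 3, 1): (-5) + 2 + 19 + 30 = 46
σ = (0, 3, 1, 2): (-5) + (-8) + (-4) + 26 = 9
σ = (0, 3, 2, 1): (-5) + (-8) + 5 + 30 = 22
σ = (1, 0, 2, 3): 2 + 8 + 5 + 19 = 34
σ = (1, 0, 3, 2): 2 + 8 + 19 + 26 = 55
σ = (1, 2, 0, 3): 2 + 2 + 30 + 19 = 53
σ = (1, 2, 3, 0): 2 + 2 + 19 + 3 = 26
σ = (1, 3, 0, 2): 2 + (-8) + 30 + 26 = 50
σ = (1, 3, 2, 0): 2 + (-8) + 5 + 3 = 2
σ = (2, 0, 1, 3): 25 + 8 + (-4) + 19 = 48
σ = (2, 0, 3, 1): 25 + 8 + 19 + 30 = 82
σ = (2, 1, 0, 3): 25 + 19 + 30 + 19 = 93
σ = (2, 1, 3, 0): 25 + 19 + 19 + 3 = 66
σ = (2, 3, 0, 1): 25 + (-8) + 30 + 30 = 77
σ = (2, 3, 1, 0): 25 + (-8) + (-4) + 3 = 16
σ = (3, 0, 1, 2): 18 + 8 + (-4) + 26 = 48
σ = (3, 0, 2, 1): 18 + 8 + 5 + 30 = 61
σ = (3, 1, 0, 2): 18 + 19 + 30 + 26 = 93
σ = (3, 1, 2, 0): 18 + 19 + 5 + 3 = 45
σ = (3, 2, 0, 1): 18 + 2 + 30 + 30 = 80
σ = (3, 2, 1, 0): 18 + 2 + (-4) + 3 = 19
Optimal value attained by: σ = (2, 1, 0, 3).
Answer: det⊕(A) = 93; verdict: SINGULAR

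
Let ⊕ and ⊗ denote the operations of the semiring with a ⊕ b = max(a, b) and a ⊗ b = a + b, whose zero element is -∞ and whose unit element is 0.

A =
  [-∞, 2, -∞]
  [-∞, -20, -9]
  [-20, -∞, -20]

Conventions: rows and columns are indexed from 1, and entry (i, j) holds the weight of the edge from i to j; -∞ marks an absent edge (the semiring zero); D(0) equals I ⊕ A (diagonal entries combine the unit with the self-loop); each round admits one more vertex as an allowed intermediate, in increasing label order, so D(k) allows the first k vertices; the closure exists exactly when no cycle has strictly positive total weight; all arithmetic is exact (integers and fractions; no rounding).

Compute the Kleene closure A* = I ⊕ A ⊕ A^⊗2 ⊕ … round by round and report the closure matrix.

D(0):
  [0, 2, -∞]
  [-∞, 0, -9]
  [-20, -∞, 0]
D(1):
  [0, 2, -∞]
  [-∞, 0, -9]
  [-20, -18, 0]
D(2):
  [0, 2, -7]
  [-∞, 0, -9]
  [-20, -18, 0]
D(3):
  [0, 2, -7]
  [-29, 0, -9]
  [-20, -18, 0]
Answer: A* = [[0, 2, -7], [-29, 0, -9], [-20, -18, 0]]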